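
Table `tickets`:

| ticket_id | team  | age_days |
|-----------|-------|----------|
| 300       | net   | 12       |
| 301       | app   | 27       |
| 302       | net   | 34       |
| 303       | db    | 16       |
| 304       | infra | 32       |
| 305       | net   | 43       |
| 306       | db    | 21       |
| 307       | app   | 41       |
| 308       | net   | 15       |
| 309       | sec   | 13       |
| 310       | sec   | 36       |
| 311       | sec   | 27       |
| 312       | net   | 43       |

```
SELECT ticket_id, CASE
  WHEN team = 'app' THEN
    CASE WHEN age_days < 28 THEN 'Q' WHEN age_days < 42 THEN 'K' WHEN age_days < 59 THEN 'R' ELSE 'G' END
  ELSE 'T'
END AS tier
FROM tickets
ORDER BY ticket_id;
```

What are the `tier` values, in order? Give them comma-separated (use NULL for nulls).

T, Q, T, T, T, T, T, K, T, T, T, T, T

ticket_id=300: team='net' → outer ELSE → T
ticket_id=301: team='app' → inner[age_days < 28] → Q
ticket_id=302: team='net' → outer ELSE → T
ticket_id=303: team='db' → outer ELSE → T
ticket_id=304: team='infra' → outer ELSE → T
ticket_id=305: team='net' → outer ELSE → T
ticket_id=306: team='db' → outer ELSE → T
ticket_id=307: team='app' → inner[age_days < 42] → K
ticket_id=308: team='net' → outer ELSE → T
ticket_id=309: team='sec' → outer ELSE → T
ticket_id=310: team='sec' → outer ELSE → T
ticket_id=311: team='sec' → outer ELSE → T
ticket_id=312: team='net' → outer ELSE → T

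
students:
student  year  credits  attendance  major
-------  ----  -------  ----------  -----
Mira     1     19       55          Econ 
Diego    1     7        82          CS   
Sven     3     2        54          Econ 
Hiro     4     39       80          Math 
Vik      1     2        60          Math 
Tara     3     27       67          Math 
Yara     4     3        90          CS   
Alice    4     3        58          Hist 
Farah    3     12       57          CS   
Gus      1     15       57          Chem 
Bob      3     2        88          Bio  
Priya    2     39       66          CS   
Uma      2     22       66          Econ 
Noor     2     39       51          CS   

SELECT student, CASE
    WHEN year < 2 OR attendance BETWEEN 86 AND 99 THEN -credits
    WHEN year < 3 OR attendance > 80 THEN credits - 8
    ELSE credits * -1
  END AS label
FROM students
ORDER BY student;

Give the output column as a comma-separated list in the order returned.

-3, -2, -7, -12, -15, -39, -19, 31, 31, -2, -27, 14, -2, -3

student=Alice: ELSE → -3
student=Bob: year < 2 OR attendance BETWEEN 86 AND 99 → -2
student=Diego: year < 2 OR attendance BETWEEN 86 AND 99 → -7
student=Farah: ELSE → -12
student=Gus: year < 2 OR attendance BETWEEN 86 AND 99 → -15
student=Hiro: ELSE → -39
student=Mira: year < 2 OR attendance BETWEEN 86 AND 99 → -19
student=Noor: year < 3 OR attendance > 80 → 31
student=Priya: year < 3 OR attendance > 80 → 31
student=Sven: ELSE → -2
student=Tara: ELSE → -27
student=Uma: year < 3 OR attendance > 80 → 14
student=Vik: year < 2 OR attendance BETWEEN 86 AND 99 → -2
student=Yara: year < 2 OR attendance BETWEEN 86 AND 99 → -3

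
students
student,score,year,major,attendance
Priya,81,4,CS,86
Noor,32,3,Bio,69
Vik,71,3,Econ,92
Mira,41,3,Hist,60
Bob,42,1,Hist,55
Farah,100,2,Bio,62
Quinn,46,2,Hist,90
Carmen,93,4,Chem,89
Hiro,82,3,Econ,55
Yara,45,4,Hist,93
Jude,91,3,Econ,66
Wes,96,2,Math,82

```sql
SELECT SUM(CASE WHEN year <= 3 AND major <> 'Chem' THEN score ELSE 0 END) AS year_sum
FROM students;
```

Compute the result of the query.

601

student=Priya: ✗
student=Noor: ✓ → 32
student=Vik: ✓ → 71
student=Mira: ✓ → 41
student=Bob: ✓ → 42
student=Farah: ✓ → 100
student=Quinn: ✓ → 46
student=Carmen: ✗
student=Hiro: ✓ → 82
student=Yara: ✗
student=Jude: ✓ → 91
student=Wes: ✓ → 96
year_sum = 32 + 71 + 41 + 42 + 100 + 46 + 82 + 91 + 96 = 601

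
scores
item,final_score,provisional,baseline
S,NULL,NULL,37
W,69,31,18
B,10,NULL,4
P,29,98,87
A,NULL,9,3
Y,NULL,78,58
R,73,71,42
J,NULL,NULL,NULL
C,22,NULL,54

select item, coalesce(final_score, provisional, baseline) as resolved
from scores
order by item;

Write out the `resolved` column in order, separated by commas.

9, 10, 22, NULL, 29, 73, 37, 69, 78

item=A: final_score=NULL, provisional=9 → 9
item=B: final_score=10 → 10
item=C: final_score=22 → 22
item=J: final_score=NULL, provisional=NULL, baseline=NULL (all NULL) → NULL
item=P: final_score=29 → 29
item=R: final_score=73 → 73
item=S: final_score=NULL, provisional=NULL, baseline=37 → 37
item=W: final_score=69 → 69
item=Y: final_score=NULL, provisional=78 → 78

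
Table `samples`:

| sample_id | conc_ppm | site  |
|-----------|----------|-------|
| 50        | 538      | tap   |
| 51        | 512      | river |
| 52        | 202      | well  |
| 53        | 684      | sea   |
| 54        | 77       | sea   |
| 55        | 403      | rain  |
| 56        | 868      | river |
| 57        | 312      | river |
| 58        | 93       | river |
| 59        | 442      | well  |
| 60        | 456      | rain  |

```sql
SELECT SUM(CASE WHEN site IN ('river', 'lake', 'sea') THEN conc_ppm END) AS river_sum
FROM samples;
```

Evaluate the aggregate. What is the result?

sample_id=50: ✗
sample_id=51: ✓ → 512
sample_id=52: ✗
sample_id=53: ✓ → 684
sample_id=54: ✓ → 77
sample_id=55: ✗
sample_id=56: ✓ → 868
sample_id=57: ✓ → 312
sample_id=58: ✓ → 93
sample_id=59: ✗
sample_id=60: ✗
river_sum = 512 + 684 + 77 + 868 + 312 + 93 = 2546

2546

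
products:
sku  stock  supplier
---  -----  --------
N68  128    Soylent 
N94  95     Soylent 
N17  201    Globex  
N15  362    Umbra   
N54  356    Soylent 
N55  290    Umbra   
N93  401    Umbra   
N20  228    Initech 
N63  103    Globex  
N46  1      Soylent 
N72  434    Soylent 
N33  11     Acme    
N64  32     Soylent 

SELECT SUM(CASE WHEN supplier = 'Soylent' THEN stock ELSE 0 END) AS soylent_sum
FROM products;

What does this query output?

1046

sku=N68: ✓ → 128
sku=N94: ✓ → 95
sku=N17: ✗
sku=N15: ✗
sku=N54: ✓ → 356
sku=N55: ✗
sku=N93: ✗
sku=N20: ✗
sku=N63: ✗
sku=N46: ✓ → 1
sku=N72: ✓ → 434
sku=N33: ✗
sku=N64: ✓ → 32
soylent_sum = 128 + 95 + 356 + 1 + 434 + 32 = 1046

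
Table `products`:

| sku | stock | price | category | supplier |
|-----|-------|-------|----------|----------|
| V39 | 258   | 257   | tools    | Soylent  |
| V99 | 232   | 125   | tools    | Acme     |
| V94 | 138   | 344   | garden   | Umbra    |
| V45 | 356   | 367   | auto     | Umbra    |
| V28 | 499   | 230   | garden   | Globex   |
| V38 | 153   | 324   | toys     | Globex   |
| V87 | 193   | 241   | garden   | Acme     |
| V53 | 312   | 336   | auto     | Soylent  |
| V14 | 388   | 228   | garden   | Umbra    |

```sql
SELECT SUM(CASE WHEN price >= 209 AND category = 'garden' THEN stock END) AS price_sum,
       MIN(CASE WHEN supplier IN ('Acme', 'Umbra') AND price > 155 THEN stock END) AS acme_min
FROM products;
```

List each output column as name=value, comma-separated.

[price_sum: price >= 209 AND category = 'garden']
sku=V39: ✗
sku=V99: ✗
sku=V94: ✓ → 138
sku=V45: ✗
sku=V28: ✓ → 499
sku=V38: ✗
sku=V87: ✓ → 193
sku=V53: ✗
sku=V14: ✓ → 388
price_sum = 138 + 499 + 193 + 388 = 1218
—
[acme_min: supplier IN ('Acme', 'Umbra') AND price > 155]
sku=V39: ✗
sku=V99: ✗
sku=V94: ✓ → 138
sku=V45: ✓ → 356
sku=V28: ✗
sku=V38: ✗
sku=V87: ✓ → 193
sku=V53: ✗
sku=V14: ✓ → 388
acme_min = MIN(138, 356, 193, 388) = 138

price_sum=1218, acme_min=138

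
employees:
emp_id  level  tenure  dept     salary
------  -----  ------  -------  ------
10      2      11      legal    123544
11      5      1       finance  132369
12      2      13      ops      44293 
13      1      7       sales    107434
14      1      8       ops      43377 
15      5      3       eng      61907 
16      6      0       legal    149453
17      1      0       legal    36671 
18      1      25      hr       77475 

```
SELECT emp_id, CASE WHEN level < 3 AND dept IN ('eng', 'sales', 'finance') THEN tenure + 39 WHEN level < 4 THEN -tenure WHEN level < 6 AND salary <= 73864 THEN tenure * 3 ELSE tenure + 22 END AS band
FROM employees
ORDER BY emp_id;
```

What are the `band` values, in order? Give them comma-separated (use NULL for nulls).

-11, 23, -13, 46, -8, 9, 22, 0, -25

emp_id=10: level < 4 → -11
emp_id=11: ELSE → 23
emp_id=12: level < 4 → -13
emp_id=13: level < 3 AND dept IN ('eng', 'sales', 'finance') → 46
emp_id=14: level < 4 → -8
emp_id=15: level < 6 AND salary <= 73864 → 9
emp_id=16: ELSE → 22
emp_id=17: level < 4 → 0
emp_id=18: level < 4 → -25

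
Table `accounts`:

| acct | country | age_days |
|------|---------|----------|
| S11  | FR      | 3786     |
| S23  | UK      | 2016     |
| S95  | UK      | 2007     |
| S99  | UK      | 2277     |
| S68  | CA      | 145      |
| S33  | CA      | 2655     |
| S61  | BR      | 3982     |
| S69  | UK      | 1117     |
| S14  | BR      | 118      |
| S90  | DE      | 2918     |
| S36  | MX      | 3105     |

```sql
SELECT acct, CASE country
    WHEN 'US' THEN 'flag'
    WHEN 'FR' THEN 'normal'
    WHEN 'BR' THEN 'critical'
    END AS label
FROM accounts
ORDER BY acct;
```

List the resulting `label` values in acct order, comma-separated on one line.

normal, critical, NULL, NULL, NULL, critical, NULL, NULL, NULL, NULL, NULL

acct=S11: country='FR' → normal
acct=S14: country='BR' → critical
acct=S23: (no match → NULL) → NULL
acct=S33: (no match → NULL) → NULL
acct=S36: (no match → NULL) → NULL
acct=S61: country='BR' → critical
acct=S68: (no match → NULL) → NULL
acct=S69: (no match → NULL) → NULL
acct=S90: (no match → NULL) → NULL
acct=S95: (no match → NULL) → NULL
acct=S99: (no match → NULL) → NULL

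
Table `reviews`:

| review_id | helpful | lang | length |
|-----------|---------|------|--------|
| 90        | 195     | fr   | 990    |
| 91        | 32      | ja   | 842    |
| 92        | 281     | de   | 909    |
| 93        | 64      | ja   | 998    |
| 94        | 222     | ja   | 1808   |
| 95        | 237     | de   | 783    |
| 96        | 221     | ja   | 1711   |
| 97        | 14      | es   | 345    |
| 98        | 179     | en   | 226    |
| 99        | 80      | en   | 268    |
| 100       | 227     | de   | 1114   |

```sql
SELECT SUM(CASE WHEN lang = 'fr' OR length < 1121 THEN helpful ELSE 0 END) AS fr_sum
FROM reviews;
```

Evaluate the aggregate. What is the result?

1309

review_id=90: ✓ → 195
review_id=91: ✓ → 32
review_id=92: ✓ → 281
review_id=93: ✓ → 64
review_id=94: ✗
review_id=95: ✓ → 237
review_id=96: ✗
review_id=97: ✓ → 14
review_id=98: ✓ → 179
review_id=99: ✓ → 80
review_id=100: ✓ → 227
fr_sum = 195 + 32 + 281 + 64 + 237 + 14 + 179 + 80 + 227 = 1309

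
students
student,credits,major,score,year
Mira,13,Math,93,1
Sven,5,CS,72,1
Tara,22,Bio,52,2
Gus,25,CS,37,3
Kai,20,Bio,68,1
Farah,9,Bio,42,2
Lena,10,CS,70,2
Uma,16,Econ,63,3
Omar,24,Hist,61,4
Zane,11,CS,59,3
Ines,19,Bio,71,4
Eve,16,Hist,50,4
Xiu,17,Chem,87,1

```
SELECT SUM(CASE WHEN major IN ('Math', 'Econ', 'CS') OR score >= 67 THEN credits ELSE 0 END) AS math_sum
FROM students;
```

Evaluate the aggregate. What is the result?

student=Mira: ✓ → 13
student=Sven: ✓ → 5
student=Tara: ✗
student=Gus: ✓ → 25
student=Kai: ✓ → 20
student=Farah: ✗
student=Lena: ✓ → 10
student=Uma: ✓ → 16
student=Omar: ✗
student=Zane: ✓ → 11
student=Ines: ✓ → 19
student=Eve: ✗
student=Xiu: ✓ → 17
math_sum = 13 + 5 + 25 + 20 + 10 + 16 + 11 + 19 + 17 = 136

136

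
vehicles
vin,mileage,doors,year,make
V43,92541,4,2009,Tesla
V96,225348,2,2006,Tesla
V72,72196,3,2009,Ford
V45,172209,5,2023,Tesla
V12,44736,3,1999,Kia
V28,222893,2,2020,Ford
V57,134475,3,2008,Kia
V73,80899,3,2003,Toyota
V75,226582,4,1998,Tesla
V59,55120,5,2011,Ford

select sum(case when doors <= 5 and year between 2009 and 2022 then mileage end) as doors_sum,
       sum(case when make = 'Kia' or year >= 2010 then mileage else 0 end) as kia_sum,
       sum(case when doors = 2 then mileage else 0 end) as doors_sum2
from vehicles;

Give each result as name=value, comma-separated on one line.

[doors_sum: doors <= 5 and year between 2009 and 2022]
vin=V43: ✓ → 92541
vin=V96: ✗
vin=V72: ✓ → 72196
vin=V45: ✗
vin=V12: ✗
vin=V28: ✓ → 222893
vin=V57: ✗
vin=V73: ✗
vin=V75: ✗
vin=V59: ✓ → 55120
doors_sum = 92541 + 72196 + 222893 + 55120 = 442750
—
[kia_sum: make = 'Kia' or year >= 2010]
vin=V43: ✗
vin=V96: ✗
vin=V72: ✗
vin=V45: ✓ → 172209
vin=V12: ✓ → 44736
vin=V28: ✓ → 222893
vin=V57: ✓ → 134475
vin=V73: ✗
vin=V75: ✗
vin=V59: ✓ → 55120
kia_sum = 172209 + 44736 + 222893 + 134475 + 55120 = 629433
—
[doors_sum2: doors = 2]
vin=V43: ✗
vin=V96: ✓ → 225348
vin=V72: ✗
vin=V45: ✗
vin=V12: ✗
vin=V28: ✓ → 222893
vin=V57: ✗
vin=V73: ✗
vin=V75: ✗
vin=V59: ✗
doors_sum2 = 225348 + 222893 = 448241

doors_sum=442750, kia_sum=629433, doors_sum2=448241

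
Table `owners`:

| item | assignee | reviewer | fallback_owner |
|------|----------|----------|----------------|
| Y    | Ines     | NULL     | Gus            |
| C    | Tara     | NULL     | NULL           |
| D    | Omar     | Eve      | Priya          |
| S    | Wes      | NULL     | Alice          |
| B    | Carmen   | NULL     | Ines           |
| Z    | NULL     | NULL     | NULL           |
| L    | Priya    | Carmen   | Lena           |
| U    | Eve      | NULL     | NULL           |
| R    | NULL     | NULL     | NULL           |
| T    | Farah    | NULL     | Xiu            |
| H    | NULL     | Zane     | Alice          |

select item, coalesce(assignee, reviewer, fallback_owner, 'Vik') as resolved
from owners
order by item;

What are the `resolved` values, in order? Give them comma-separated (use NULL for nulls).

Carmen, Tara, Omar, Zane, Priya, Vik, Wes, Farah, Eve, Ines, Vik

item=B: assignee=Carmen → Carmen
item=C: assignee=Tara → Tara
item=D: assignee=Omar → Omar
item=H: assignee=NULL, reviewer=Zane → Zane
item=L: assignee=Priya → Priya
item=R: assignee=NULL, reviewer=NULL, fallback_owner=NULL, → literal Vik → Vik
item=S: assignee=Wes → Wes
item=T: assignee=Farah → Farah
item=U: assignee=Eve → Eve
item=Y: assignee=Ines → Ines
item=Z: assignee=NULL, reviewer=NULL, fallback_owner=NULL, → literal Vik → Vik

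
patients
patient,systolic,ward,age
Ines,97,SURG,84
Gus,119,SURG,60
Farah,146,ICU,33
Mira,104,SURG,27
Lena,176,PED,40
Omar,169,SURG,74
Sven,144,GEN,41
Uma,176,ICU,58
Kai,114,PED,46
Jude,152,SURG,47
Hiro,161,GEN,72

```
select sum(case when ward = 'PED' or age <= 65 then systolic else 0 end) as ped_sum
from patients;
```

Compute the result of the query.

patient=Ines: ✗
patient=Gus: ✓ → 119
patient=Farah: ✓ → 146
patient=Mira: ✓ → 104
patient=Lena: ✓ → 176
patient=Omar: ✗
patient=Sven: ✓ → 144
patient=Uma: ✓ → 176
patient=Kai: ✓ → 114
patient=Jude: ✓ → 152
patient=Hiro: ✗
ped_sum = 119 + 146 + 104 + 176 + 144 + 176 + 114 + 152 = 1131

1131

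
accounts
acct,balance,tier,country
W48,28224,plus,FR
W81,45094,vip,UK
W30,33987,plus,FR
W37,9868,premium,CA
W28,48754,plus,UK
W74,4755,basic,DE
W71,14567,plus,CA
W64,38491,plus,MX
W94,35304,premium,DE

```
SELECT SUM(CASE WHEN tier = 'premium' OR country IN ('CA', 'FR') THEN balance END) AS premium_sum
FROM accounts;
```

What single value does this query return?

acct=W48: ✓ → 28224
acct=W81: ✗
acct=W30: ✓ → 33987
acct=W37: ✓ → 9868
acct=W28: ✗
acct=W74: ✗
acct=W71: ✓ → 14567
acct=W64: ✗
acct=W94: ✓ → 35304
premium_sum = 28224 + 33987 + 9868 + 14567 + 35304 = 121950

121950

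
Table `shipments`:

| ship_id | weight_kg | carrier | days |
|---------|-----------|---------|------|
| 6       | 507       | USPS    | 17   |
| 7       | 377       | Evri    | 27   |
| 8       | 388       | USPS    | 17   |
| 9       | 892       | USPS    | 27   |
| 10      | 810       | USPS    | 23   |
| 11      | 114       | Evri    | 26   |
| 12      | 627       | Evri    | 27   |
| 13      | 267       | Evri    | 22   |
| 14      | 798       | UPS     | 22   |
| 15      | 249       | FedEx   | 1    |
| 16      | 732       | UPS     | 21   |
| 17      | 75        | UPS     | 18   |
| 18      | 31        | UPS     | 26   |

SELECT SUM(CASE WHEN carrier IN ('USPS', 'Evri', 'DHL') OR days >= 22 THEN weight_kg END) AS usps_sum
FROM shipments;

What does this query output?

4811

ship_id=6: ✓ → 507
ship_id=7: ✓ → 377
ship_id=8: ✓ → 388
ship_id=9: ✓ → 892
ship_id=10: ✓ → 810
ship_id=11: ✓ → 114
ship_id=12: ✓ → 627
ship_id=13: ✓ → 267
ship_id=14: ✓ → 798
ship_id=15: ✗
ship_id=16: ✗
ship_id=17: ✗
ship_id=18: ✓ → 31
usps_sum = 507 + 377 + 388 + 892 + 810 + 114 + 627 + 267 + 798 + 31 = 4811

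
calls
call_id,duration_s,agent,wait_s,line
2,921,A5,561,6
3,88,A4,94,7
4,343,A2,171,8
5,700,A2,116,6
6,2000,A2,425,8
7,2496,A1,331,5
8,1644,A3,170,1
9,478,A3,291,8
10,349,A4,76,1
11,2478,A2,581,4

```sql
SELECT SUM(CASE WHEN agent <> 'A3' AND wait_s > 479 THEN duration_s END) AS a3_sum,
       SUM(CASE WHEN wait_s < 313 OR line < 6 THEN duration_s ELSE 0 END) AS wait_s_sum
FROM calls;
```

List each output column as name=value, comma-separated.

a3_sum=3399, wait_s_sum=8576

[a3_sum: agent <> 'A3' AND wait_s > 479]
call_id=2: ✓ → 921
call_id=3: ✗
call_id=4: ✗
call_id=5: ✗
call_id=6: ✗
call_id=7: ✗
call_id=8: ✗
call_id=9: ✗
call_id=10: ✗
call_id=11: ✓ → 2478
a3_sum = 921 + 2478 = 3399
—
[wait_s_sum: wait_s < 313 OR line < 6]
call_id=2: ✗
call_id=3: ✓ → 88
call_id=4: ✓ → 343
call_id=5: ✓ → 700
call_id=6: ✗
call_id=7: ✓ → 2496
call_id=8: ✓ → 1644
call_id=9: ✓ → 478
call_id=10: ✓ → 349
call_id=11: ✓ → 2478
wait_s_sum = 88 + 343 + 700 + 2496 + 1644 + 478 + 349 + 2478 = 8576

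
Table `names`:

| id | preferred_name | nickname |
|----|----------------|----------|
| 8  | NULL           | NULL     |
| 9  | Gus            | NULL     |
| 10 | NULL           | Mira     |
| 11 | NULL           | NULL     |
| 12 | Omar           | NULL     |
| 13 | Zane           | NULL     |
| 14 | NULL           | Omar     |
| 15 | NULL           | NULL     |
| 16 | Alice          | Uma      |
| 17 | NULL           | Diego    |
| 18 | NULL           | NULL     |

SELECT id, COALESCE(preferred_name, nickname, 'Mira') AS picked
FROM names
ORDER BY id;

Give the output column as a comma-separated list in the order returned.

Mira, Gus, Mira, Mira, Omar, Zane, Omar, Mira, Alice, Diego, Mira

id=8: preferred_name=NULL, nickname=NULL, → literal Mira → Mira
id=9: preferred_name=Gus → Gus
id=10: preferred_name=NULL, nickname=Mira → Mira
id=11: preferred_name=NULL, nickname=NULL, → literal Mira → Mira
id=12: preferred_name=Omar → Omar
id=13: preferred_name=Zane → Zane
id=14: preferred_name=NULL, nickname=Omar → Omar
id=15: preferred_name=NULL, nickname=NULL, → literal Mira → Mira
id=16: preferred_name=Alice → Alice
id=17: preferred_name=NULL, nickname=Diego → Diego
id=18: preferred_name=NULL, nickname=NULL, → literal Mira → Mira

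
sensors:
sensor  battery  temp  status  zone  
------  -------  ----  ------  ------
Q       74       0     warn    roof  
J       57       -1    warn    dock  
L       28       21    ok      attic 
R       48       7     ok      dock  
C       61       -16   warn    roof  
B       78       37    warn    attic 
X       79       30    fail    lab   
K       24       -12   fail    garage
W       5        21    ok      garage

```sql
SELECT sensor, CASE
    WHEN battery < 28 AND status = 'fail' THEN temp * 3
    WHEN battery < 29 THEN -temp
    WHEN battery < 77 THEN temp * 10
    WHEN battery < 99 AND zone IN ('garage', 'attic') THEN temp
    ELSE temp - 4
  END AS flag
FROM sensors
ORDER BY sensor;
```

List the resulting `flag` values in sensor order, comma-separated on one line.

sensor=B: battery < 99 AND zone IN ('garage', 'attic') → 37
sensor=C: battery < 77 → -160
sensor=J: battery < 77 → -10
sensor=K: battery < 28 AND status = 'fail' → -36
sensor=L: battery < 29 → -21
sensor=Q: battery < 77 → 0
sensor=R: battery < 77 → 70
sensor=W: battery < 29 → -21
sensor=X: ELSE → 26

37, -160, -10, -36, -21, 0, 70, -21, 26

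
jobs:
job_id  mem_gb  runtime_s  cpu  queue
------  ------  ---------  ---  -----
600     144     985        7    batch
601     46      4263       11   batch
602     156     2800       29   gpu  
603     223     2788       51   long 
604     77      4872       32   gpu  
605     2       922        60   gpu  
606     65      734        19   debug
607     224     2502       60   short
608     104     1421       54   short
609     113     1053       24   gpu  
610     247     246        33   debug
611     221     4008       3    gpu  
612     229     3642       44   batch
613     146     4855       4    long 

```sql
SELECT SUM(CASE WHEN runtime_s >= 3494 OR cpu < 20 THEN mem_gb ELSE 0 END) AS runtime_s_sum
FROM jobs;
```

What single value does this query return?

928

job_id=600: ✓ → 144
job_id=601: ✓ → 46
job_id=602: ✗
job_id=603: ✗
job_id=604: ✓ → 77
job_id=605: ✗
job_id=606: ✓ → 65
job_id=607: ✗
job_id=608: ✗
job_id=609: ✗
job_id=610: ✗
job_id=611: ✓ → 221
job_id=612: ✓ → 229
job_id=613: ✓ → 146
runtime_s_sum = 144 + 46 + 77 + 65 + 221 + 229 + 146 = 928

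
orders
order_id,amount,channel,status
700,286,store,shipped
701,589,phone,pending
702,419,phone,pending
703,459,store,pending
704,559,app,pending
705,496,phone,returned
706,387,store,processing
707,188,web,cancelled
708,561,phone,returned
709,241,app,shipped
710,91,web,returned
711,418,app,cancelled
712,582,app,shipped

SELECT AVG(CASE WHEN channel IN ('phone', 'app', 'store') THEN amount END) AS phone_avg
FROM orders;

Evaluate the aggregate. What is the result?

454.2727272727

order_id=700: ✓ → 286
order_id=701: ✓ → 589
order_id=702: ✓ → 419
order_id=703: ✓ → 459
order_id=704: ✓ → 559
order_id=705: ✓ → 496
order_id=706: ✓ → 387
order_id=707: ✗
order_id=708: ✓ → 561
order_id=709: ✓ → 241
order_id=710: ✗
order_id=711: ✓ → 418
order_id=712: ✓ → 582
phone_avg = (286 + 589 + 419 + 459 + 559 + 496 + 387 + 561 + 241 + 418 + 582) / 11 = 454.2727272727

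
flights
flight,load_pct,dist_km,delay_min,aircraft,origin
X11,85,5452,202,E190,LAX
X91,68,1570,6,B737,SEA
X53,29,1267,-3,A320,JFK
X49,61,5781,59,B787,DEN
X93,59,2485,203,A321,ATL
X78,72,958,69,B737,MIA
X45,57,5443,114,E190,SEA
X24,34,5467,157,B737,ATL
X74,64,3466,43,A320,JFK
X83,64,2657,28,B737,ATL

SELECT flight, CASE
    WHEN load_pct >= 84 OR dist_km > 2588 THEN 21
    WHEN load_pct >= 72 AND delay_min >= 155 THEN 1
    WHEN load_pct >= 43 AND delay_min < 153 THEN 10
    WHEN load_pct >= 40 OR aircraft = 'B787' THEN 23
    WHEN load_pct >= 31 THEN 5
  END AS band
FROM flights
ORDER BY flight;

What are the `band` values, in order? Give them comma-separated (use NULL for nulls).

flight=X11: load_pct >= 84 OR dist_km > 2588 → 21
flight=X24: load_pct >= 84 OR dist_km > 2588 → 21
flight=X45: load_pct >= 84 OR dist_km > 2588 → 21
flight=X49: load_pct >= 84 OR dist_km > 2588 → 21
flight=X53: (no match → NULL) → NULL
flight=X74: load_pct >= 84 OR dist_km > 2588 → 21
flight=X78: load_pct >= 43 AND delay_min < 153 → 10
flight=X83: load_pct >= 84 OR dist_km > 2588 → 21
flight=X91: load_pct >= 43 AND delay_min < 153 → 10
flight=X93: load_pct >= 40 OR aircraft = 'B787' → 23

21, 21, 21, 21, NULL, 21, 10, 21, 10, 23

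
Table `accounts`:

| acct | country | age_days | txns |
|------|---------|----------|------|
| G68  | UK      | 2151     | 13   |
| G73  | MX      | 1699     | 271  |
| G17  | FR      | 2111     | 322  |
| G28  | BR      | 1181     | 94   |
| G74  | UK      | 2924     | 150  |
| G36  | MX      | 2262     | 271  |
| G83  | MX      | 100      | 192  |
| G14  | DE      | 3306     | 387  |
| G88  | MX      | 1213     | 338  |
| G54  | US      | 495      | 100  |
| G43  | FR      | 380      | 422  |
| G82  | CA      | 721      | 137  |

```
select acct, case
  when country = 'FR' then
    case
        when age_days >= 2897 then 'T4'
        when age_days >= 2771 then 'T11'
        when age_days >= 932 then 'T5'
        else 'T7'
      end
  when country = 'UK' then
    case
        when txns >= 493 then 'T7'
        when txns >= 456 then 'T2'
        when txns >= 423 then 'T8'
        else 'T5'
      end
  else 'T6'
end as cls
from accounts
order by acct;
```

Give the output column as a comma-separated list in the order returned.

acct=G14: country='DE' → outer ELSE → T6
acct=G17: country='FR' → inner[age_days >= 932] → T5
acct=G28: country='BR' → outer ELSE → T6
acct=G36: country='MX' → outer ELSE → T6
acct=G43: country='FR' → inner[ELSE] → T7
acct=G54: country='US' → outer ELSE → T6
acct=G68: country='UK' → inner[ELSE] → T5
acct=G73: country='MX' → outer ELSE → T6
acct=G74: country='UK' → inner[ELSE] → T5
acct=G82: country='CA' → outer ELSE → T6
acct=G83: country='MX' → outer ELSE → T6
acct=G88: country='MX' → outer ELSE → T6

T6, T5, T6, T6, T7, T6, T5, T6, T5, T6, T6, T6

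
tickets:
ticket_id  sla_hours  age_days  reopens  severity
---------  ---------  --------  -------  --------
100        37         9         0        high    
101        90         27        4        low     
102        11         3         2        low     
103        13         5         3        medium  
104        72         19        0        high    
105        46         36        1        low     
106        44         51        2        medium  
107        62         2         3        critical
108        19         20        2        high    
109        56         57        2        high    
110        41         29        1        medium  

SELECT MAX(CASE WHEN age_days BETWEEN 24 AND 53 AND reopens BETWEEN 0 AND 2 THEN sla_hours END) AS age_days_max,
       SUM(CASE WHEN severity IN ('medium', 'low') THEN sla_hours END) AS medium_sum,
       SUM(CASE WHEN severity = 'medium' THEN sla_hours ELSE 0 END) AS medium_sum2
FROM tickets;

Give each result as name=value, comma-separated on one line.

age_days_max=46, medium_sum=245, medium_sum2=98

[age_days_max: age_days BETWEEN 24 AND 53 AND reopens BETWEEN 0 AND 2]
ticket_id=100: ✗
ticket_id=101: ✗
ticket_id=102: ✗
ticket_id=103: ✗
ticket_id=104: ✗
ticket_id=105: ✓ → 46
ticket_id=106: ✓ → 44
ticket_id=107: ✗
ticket_id=108: ✗
ticket_id=109: ✗
ticket_id=110: ✓ → 41
age_days_max = MAX(46, 44, 41) = 46
—
[medium_sum: severity IN ('medium', 'low')]
ticket_id=100: ✗
ticket_id=101: ✓ → 90
ticket_id=102: ✓ → 11
ticket_id=103: ✓ → 13
ticket_id=104: ✗
ticket_id=105: ✓ → 46
ticket_id=106: ✓ → 44
ticket_id=107: ✗
ticket_id=108: ✗
ticket_id=109: ✗
ticket_id=110: ✓ → 41
medium_sum = 90 + 11 + 13 + 46 + 44 + 41 = 245
—
[medium_sum2: severity = 'medium']
ticket_id=100: ✗
ticket_id=101: ✗
ticket_id=102: ✗
ticket_id=103: ✓ → 13
ticket_id=104: ✗
ticket_id=105: ✗
ticket_id=106: ✓ → 44
ticket_id=107: ✗
ticket_id=108: ✗
ticket_id=109: ✗
ticket_id=110: ✓ → 41
medium_sum2 = 13 + 44 + 41 = 98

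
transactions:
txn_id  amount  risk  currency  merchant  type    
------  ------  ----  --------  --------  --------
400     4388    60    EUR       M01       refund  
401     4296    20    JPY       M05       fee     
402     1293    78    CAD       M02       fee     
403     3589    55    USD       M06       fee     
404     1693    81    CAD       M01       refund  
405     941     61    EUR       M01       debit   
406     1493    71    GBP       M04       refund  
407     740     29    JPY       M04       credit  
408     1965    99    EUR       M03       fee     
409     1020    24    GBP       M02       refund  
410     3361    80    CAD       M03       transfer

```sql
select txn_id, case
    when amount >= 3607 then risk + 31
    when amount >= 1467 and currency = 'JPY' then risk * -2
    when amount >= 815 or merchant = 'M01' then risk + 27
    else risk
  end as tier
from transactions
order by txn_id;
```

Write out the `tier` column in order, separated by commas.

txn_id=400: amount >= 3607 → 91
txn_id=401: amount >= 3607 → 51
txn_id=402: amount >= 815 or merchant = 'M01' → 105
txn_id=403: amount >= 815 or merchant = 'M01' → 82
txn_id=404: amount >= 815 or merchant = 'M01' → 108
txn_id=405: amount >= 815 or merchant = 'M01' → 88
txn_id=406: amount >= 815 or merchant = 'M01' → 98
txn_id=407: ELSE → 29
txn_id=408: amount >= 815 or merchant = 'M01' → 126
txn_id=409: amount >= 815 or merchant = 'M01' → 51
txn_id=410: amount >= 815 or merchant = 'M01' → 107

91, 51, 105, 82, 108, 88, 98, 29, 126, 51, 107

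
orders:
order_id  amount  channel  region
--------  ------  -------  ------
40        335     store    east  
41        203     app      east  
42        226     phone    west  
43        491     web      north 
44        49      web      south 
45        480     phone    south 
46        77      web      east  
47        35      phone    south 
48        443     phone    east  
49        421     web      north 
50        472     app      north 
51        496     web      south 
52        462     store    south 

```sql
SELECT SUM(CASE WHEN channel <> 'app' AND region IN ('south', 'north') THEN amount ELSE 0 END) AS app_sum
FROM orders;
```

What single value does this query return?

order_id=40: ✗
order_id=41: ✗
order_id=42: ✗
order_id=43: ✓ → 491
order_id=44: ✓ → 49
order_id=45: ✓ → 480
order_id=46: ✗
order_id=47: ✓ → 35
order_id=48: ✗
order_id=49: ✓ → 421
order_id=50: ✗
order_id=51: ✓ → 496
order_id=52: ✓ → 462
app_sum = 491 + 49 + 480 + 35 + 421 + 496 + 462 = 2434

2434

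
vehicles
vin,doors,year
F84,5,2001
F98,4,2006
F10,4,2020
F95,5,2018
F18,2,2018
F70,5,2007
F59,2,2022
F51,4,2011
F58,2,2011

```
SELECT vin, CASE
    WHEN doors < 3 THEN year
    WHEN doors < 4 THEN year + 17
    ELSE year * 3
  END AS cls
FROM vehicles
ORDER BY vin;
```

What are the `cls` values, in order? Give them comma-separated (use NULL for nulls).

6060, 2018, 6033, 2011, 2022, 6021, 6003, 6054, 6018

vin=F10: ELSE → 6060
vin=F18: doors < 3 → 2018
vin=F51: ELSE → 6033
vin=F58: doors < 3 → 2011
vin=F59: doors < 3 → 2022
vin=F70: ELSE → 6021
vin=F84: ELSE → 6003
vin=F95: ELSE → 6054
vin=F98: ELSE → 6018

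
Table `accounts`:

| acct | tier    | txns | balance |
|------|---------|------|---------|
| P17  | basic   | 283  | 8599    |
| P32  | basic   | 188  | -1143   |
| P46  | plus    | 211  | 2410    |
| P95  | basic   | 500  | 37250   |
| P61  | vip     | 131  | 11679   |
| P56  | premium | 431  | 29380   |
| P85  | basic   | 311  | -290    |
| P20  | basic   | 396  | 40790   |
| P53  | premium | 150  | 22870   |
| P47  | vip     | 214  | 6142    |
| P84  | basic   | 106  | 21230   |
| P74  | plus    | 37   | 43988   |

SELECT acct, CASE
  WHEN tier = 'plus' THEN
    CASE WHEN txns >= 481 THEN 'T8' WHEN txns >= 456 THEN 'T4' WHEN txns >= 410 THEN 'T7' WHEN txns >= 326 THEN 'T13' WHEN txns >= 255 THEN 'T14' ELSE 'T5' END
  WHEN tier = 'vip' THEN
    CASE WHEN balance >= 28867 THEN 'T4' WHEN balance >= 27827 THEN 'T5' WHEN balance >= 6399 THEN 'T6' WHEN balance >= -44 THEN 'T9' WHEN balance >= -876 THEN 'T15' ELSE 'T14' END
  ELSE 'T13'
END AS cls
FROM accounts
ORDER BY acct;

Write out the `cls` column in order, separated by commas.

T13, T13, T13, T5, T9, T13, T13, T6, T5, T13, T13, T13

acct=P17: tier='basic' → outer ELSE → T13
acct=P20: tier='basic' → outer ELSE → T13
acct=P32: tier='basic' → outer ELSE → T13
acct=P46: tier='plus' → inner[ELSE] → T5
acct=P47: tier='vip' → inner[balance >= -44] → T9
acct=P53: tier='premium' → outer ELSE → T13
acct=P56: tier='premium' → outer ELSE → T13
acct=P61: tier='vip' → inner[balance >= 6399] → T6
acct=P74: tier='plus' → inner[ELSE] → T5
acct=P84: tier='basic' → outer ELSE → T13
acct=P85: tier='basic' → outer ELSE → T13
acct=P95: tier='basic' → outer ELSE → T13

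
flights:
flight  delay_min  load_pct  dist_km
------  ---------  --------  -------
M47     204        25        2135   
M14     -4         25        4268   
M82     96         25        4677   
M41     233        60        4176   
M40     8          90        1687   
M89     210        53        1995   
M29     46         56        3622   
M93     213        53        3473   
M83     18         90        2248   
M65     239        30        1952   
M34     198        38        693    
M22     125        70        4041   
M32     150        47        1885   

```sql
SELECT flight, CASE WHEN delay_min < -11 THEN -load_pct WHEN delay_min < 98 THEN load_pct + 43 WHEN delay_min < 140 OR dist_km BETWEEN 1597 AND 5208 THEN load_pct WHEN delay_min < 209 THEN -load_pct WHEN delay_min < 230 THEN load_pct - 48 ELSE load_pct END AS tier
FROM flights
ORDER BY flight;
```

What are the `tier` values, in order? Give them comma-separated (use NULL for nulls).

68, 70, 99, 47, -38, 133, 60, 25, 30, 68, 133, 53, 53

flight=M14: delay_min < 98 → 68
flight=M22: delay_min < 140 OR dist_km BETWEEN 1597 AND 5208 → 70
flight=M29: delay_min < 98 → 99
flight=M32: delay_min < 140 OR dist_km BETWEEN 1597 AND 5208 → 47
flight=M34: delay_min < 209 → -38
flight=M40: delay_min < 98 → 133
flight=M41: delay_min < 140 OR dist_km BETWEEN 1597 AND 5208 → 60
flight=M47: delay_min < 140 OR dist_km BETWEEN 1597 AND 5208 → 25
flight=M65: delay_min < 140 OR dist_km BETWEEN 1597 AND 5208 → 30
flight=M82: delay_min < 98 → 68
flight=M83: delay_min < 98 → 133
flight=M89: delay_min < 140 OR dist_km BETWEEN 1597 AND 5208 → 53
flight=M93: delay_min < 140 OR dist_km BETWEEN 1597 AND 5208 → 53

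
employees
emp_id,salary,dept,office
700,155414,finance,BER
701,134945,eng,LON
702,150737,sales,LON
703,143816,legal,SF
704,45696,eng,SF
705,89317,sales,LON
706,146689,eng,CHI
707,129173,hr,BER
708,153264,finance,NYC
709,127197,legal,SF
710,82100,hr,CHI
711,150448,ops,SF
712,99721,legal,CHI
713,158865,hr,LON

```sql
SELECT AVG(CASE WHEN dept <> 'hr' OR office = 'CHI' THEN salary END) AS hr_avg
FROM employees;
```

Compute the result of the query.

123278.6666666667

emp_id=700: ✓ → 155414
emp_id=701: ✓ → 134945
emp_id=702: ✓ → 150737
emp_id=703: ✓ → 143816
emp_id=704: ✓ → 45696
emp_id=705: ✓ → 89317
emp_id=706: ✓ → 146689
emp_id=707: ✗
emp_id=708: ✓ → 153264
emp_id=709: ✓ → 127197
emp_id=710: ✓ → 82100
emp_id=711: ✓ → 150448
emp_id=712: ✓ → 99721
emp_id=713: ✗
hr_avg = (155414 + 134945 + 150737 + 143816 + 45696 + 89317 + 146689 + 153264 + 127197 + 82100 + 150448 + 99721) / 12 = 123278.6666666667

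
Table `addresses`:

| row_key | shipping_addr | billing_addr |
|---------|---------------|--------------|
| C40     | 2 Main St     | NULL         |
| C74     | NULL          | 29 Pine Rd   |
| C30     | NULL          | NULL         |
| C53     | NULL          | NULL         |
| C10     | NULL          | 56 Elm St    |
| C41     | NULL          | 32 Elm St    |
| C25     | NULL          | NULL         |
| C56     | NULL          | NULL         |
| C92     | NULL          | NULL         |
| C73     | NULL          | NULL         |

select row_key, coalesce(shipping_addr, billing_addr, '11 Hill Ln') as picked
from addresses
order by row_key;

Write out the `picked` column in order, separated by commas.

row_key=C10: shipping_addr=NULL, billing_addr=56 Elm St → 56 Elm St
row_key=C25: shipping_addr=NULL, billing_addr=NULL, → literal 11 Hill Ln → 11 Hill Ln
row_key=C30: shipping_addr=NULL, billing_addr=NULL, → literal 11 Hill Ln → 11 Hill Ln
row_key=C40: shipping_addr=2 Main St → 2 Main St
row_key=C41: shipping_addr=NULL, billing_addr=32 Elm St → 32 Elm St
row_key=C53: shipping_addr=NULL, billing_addr=NULL, → literal 11 Hill Ln → 11 Hill Ln
row_key=C56: shipping_addr=NULL, billing_addr=NULL, → literal 11 Hill Ln → 11 Hill Ln
row_key=C73: shipping_addr=NULL, billing_addr=NULL, → literal 11 Hill Ln → 11 Hill Ln
row_key=C74: shipping_addr=NULL, billing_addr=29 Pine Rd → 29 Pine Rd
row_key=C92: shipping_addr=NULL, billing_addr=NULL, → literal 11 Hill Ln → 11 Hill Ln

56 Elm St, 11 Hill Ln, 11 Hill Ln, 2 Main St, 32 Elm St, 11 Hill Ln, 11 Hill Ln, 11 Hill Ln, 29 Pine Rd, 11 Hill Ln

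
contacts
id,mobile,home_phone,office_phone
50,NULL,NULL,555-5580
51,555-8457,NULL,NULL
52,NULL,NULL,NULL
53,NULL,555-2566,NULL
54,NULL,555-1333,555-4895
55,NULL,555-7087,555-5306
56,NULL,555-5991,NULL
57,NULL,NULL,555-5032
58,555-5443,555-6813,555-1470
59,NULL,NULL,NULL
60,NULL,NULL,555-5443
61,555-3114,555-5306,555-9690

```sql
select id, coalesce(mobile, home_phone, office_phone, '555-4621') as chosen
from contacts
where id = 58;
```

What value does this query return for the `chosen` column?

555-5443

id = 58: mobile=555-5443, home_phone=555-6813, office_phone=555-1470.
mobile=555-5443 → 555-5443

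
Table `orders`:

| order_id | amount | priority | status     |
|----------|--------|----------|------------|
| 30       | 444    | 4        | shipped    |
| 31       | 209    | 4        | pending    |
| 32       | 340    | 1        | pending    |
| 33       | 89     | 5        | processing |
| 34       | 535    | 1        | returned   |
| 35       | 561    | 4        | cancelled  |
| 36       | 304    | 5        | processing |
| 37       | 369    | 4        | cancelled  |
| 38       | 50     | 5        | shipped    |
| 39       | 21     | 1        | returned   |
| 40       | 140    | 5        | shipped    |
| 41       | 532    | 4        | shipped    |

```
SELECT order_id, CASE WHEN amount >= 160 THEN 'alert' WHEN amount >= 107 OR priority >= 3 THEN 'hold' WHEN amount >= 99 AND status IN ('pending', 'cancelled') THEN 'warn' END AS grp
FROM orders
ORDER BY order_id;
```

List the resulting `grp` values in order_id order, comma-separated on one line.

alert, alert, alert, hold, alert, alert, alert, alert, hold, NULL, hold, alert

order_id=30: amount >= 160 → alert
order_id=31: amount >= 160 → alert
order_id=32: amount >= 160 → alert
order_id=33: amount >= 107 OR priority >= 3 → hold
order_id=34: amount >= 160 → alert
order_id=35: amount >= 160 → alert
order_id=36: amount >= 160 → alert
order_id=37: amount >= 160 → alert
order_id=38: amount >= 107 OR priority >= 3 → hold
order_id=39: (no match → NULL) → NULL
order_id=40: amount >= 107 OR priority >= 3 → hold
order_id=41: amount >= 160 → alert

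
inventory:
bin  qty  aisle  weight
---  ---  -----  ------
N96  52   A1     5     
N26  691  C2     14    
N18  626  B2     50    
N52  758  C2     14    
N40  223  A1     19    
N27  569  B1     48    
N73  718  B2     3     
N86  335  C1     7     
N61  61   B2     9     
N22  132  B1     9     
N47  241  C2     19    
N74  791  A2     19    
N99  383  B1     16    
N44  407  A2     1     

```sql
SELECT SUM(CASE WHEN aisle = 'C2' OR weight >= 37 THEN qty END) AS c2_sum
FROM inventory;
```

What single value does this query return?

2885

bin=N96: ✗
bin=N26: ✓ → 691
bin=N18: ✓ → 626
bin=N52: ✓ → 758
bin=N40: ✗
bin=N27: ✓ → 569
bin=N73: ✗
bin=N86: ✗
bin=N61: ✗
bin=N22: ✗
bin=N47: ✓ → 241
bin=N74: ✗
bin=N99: ✗
bin=N44: ✗
c2_sum = 691 + 626 + 758 + 569 + 241 = 2885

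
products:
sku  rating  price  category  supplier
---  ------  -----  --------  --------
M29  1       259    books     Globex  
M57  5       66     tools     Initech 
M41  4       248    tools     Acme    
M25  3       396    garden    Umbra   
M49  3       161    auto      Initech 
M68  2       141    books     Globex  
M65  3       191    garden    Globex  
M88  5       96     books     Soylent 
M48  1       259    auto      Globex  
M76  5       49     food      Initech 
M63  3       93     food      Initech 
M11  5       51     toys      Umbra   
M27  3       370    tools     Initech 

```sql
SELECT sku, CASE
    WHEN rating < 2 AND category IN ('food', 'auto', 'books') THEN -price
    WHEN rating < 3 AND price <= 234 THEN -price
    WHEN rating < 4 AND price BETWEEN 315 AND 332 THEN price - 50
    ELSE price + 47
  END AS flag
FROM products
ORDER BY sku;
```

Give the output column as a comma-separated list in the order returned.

98, 443, 417, -259, 295, -259, 208, 113, 140, 238, -141, 96, 143

sku=M11: ELSE → 98
sku=M25: ELSE → 443
sku=M27: ELSE → 417
sku=M29: rating < 2 AND category IN ('food', 'auto', 'books') → -259
sku=M41: ELSE → 295
sku=M48: rating < 2 AND category IN ('food', 'auto', 'books') → -259
sku=M49: ELSE → 208
sku=M57: ELSE → 113
sku=M63: ELSE → 140
sku=M65: ELSE → 238
sku=M68: rating < 3 AND price <= 234 → -141
sku=M76: ELSE → 96
sku=M88: ELSE → 143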